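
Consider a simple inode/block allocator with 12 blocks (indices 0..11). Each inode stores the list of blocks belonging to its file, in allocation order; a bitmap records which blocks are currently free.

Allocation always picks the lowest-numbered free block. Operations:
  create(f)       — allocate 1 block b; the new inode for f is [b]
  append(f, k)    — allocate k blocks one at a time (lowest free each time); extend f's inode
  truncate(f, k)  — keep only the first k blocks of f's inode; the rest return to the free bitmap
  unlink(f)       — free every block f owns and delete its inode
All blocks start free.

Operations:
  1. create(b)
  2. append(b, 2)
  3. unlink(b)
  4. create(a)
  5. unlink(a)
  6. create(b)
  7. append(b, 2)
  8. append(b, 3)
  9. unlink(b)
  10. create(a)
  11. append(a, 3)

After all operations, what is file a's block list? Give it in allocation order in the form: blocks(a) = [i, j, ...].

after create(b) → b:[0]  free=[F...........]
after append(b, 2) → b:[0, 1, 2]  free=[FFF.........]
after unlink(b) →   free=[............]
after create(a) → a:[0]  free=[F...........]
after unlink(a) →   free=[............]
after create(b) → b:[0]  free=[F...........]
after append(b, 2) → b:[0, 1, 2]  free=[FFF.........]
after append(b, 3) → b:[0, 1, 2, 3, 4, 5]  free=[FFFFFF......]
after unlink(b) →   free=[............]
after create(a) → a:[0]  free=[F...........]
after append(a, 3) → a:[0, 1, 2, 3]  free=[FFFF........]

blocks(a) = [0, 1, 2, 3]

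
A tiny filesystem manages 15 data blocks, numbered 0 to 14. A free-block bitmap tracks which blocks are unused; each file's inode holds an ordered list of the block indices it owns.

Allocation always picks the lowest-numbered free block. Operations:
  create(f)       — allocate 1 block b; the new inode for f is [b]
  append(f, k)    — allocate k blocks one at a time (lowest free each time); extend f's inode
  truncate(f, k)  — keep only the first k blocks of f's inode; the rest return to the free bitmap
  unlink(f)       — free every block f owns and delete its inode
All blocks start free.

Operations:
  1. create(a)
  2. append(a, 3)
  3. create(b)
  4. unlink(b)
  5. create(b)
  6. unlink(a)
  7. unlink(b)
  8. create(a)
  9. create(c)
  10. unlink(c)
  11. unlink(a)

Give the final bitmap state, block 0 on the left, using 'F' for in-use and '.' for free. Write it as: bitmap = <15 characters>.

bitmap = ...............

[1] create(a) — a=0 (map F..............)
[2] append(a, 3) — a=0,1,2,3 (map FFFF...........)
[3] create(b) — a=0,1,2,3 b=4 (map FFFFF..........)
[4] unlink(b) — a=0,1,2,3 (map FFFF...........)
[5] create(b) — a=0,1,2,3 b=4 (map FFFFF..........)
[6] unlink(a) — b=4 (map ....F..........)
[7] unlink(b) —  (map ...............)
[8] create(a) — a=0 (map F..............)
[9] create(c) — a=0 c=1 (map FF.............)
[10] unlink(c) — a=0 (map F..............)
[11] unlink(a) —  (map ...............)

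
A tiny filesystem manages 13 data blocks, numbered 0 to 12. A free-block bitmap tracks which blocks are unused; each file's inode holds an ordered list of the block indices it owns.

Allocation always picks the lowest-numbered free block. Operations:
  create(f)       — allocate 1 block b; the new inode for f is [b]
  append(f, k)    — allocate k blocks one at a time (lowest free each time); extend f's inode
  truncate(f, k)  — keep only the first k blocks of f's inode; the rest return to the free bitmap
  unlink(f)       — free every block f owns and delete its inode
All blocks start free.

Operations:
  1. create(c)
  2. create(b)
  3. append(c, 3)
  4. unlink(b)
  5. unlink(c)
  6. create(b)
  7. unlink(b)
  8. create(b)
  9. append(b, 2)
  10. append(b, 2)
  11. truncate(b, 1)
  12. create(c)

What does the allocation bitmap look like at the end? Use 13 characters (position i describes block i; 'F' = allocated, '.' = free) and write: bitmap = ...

[1] create(c) — c=0 (map F............)
[2] create(b) — b=1 c=0 (map FF...........)
[3] append(c, 3) — b=1 c=0,2,3,4 (map FFFFF........)
[4] unlink(b) — c=0,2,3,4 (map F.FFF........)
[5] unlink(c) —  (map .............)
[6] create(b) — b=0 (map F............)
[7] unlink(b) —  (map .............)
[8] create(b) — b=0 (map F............)
[9] append(b, 2) — b=0,1,2 (map FFF..........)
[10] append(b, 2) — b=0,1,2,3,4 (map FFFFF........)
[11] truncate(b, 1) — b=0 (map F............)
[12] create(c) — b=0 c=1 (map FF...........)

bitmap = FF...........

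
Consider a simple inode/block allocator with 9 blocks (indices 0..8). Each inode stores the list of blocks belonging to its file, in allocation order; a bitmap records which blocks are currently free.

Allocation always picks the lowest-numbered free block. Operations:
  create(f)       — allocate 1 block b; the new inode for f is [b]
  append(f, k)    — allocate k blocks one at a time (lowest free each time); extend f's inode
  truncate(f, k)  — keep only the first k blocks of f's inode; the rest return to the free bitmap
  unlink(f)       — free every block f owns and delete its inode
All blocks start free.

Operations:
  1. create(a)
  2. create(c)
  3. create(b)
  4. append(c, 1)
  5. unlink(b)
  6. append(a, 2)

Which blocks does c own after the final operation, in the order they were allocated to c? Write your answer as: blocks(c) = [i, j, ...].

  1. create(a)  ⇒  F........  {a→[0]}
  2. create(c)  ⇒  FF.......  {a→[0]; c→[1]}
  3. create(b)  ⇒  FFF......  {a→[0]; b→[2]; c→[1]}
  4. append(c, 1)  ⇒  FFFF.....  {a→[0]; b→[2]; c→[1, 3]}
  5. unlink(b)  ⇒  FF.F.....  {a→[0]; c→[1, 3]}
  6. append(a, 2)  ⇒  FFFFF....  {a→[0, 2, 4]; c→[1, 3]}

blocks(c) = [1, 3]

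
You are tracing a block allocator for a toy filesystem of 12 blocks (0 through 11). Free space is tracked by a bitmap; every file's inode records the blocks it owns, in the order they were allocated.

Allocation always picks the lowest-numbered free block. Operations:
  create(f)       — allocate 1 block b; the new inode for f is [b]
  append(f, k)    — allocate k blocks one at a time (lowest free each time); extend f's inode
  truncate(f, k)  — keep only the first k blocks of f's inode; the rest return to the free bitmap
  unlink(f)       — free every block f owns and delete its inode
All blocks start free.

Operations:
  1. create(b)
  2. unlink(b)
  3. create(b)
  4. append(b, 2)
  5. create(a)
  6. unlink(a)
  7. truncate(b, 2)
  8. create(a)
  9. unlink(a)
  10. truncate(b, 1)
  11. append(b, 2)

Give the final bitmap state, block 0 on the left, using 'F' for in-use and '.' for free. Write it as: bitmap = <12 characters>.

[1] create(b) — b=0 (map F...........)
[2] unlink(b) —  (map ............)
[3] create(b) — b=0 (map F...........)
[4] append(b, 2) — b=0,1,2 (map FFF.........)
[5] create(a) — a=3 b=0,1,2 (map FFFF........)
[6] unlink(a) — b=0,1,2 (map FFF.........)
[7] truncate(b, 2) — b=0,1 (map FF..........)
[8] create(a) — a=2 b=0,1 (map FFF.........)
[9] unlink(a) — b=0,1 (map FF..........)
[10] truncate(b, 1) — b=0 (map F...........)
[11] append(b, 2) — b=0,1,2 (map FFF.........)

bitmap = FFF.........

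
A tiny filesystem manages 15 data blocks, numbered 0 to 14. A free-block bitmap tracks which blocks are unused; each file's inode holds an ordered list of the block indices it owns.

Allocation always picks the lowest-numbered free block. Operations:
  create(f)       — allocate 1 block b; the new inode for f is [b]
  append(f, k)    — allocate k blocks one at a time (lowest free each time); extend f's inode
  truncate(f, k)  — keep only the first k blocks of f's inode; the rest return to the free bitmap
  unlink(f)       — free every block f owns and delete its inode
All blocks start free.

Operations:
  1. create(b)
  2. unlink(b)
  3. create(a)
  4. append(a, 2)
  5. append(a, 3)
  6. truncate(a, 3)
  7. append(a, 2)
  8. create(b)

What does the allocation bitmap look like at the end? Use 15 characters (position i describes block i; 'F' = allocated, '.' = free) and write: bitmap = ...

create(b): bitmap=F.............. | b=[0]
unlink(b): bitmap=............... | 
create(a): bitmap=F.............. | a=[0]
append(a, 2): bitmap=FFF............ | a=[0, 1, 2]
append(a, 3): bitmap=FFFFFF......... | a=[0, 1, 2, 3, 4, 5]
truncate(a, 3): bitmap=FFF............ | a=[0, 1, 2]
append(a, 2): bitmap=FFFFF.......... | a=[0, 1, 2, 3, 4]
create(b): bitmap=FFFFFF......... | a=[0, 1, 2, 3, 4] b=[5]

bitmap = FFFFFF.........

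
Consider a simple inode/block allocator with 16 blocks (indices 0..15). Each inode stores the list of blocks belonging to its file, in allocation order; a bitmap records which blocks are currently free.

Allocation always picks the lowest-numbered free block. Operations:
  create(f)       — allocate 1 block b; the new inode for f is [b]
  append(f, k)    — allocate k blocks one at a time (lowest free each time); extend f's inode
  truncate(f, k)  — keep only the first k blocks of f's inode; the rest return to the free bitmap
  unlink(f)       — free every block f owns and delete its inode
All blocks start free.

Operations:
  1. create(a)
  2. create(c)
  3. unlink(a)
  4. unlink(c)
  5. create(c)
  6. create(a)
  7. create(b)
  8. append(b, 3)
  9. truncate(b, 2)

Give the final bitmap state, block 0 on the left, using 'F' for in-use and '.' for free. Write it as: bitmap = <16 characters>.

  1. create(a)  ⇒  F...............  {a→[0]}
  2. create(c)  ⇒  FF..............  {a→[0]; c→[1]}
  3. unlink(a)  ⇒  .F..............  {c→[1]}
  4. unlink(c)  ⇒  ................  {}
  5. create(c)  ⇒  F...............  {c→[0]}
  6. create(a)  ⇒  FF..............  {a→[1]; c→[0]}
  7. create(b)  ⇒  FFF.............  {a→[1]; b→[2]; c→[0]}
  8. append(b, 3)  ⇒  FFFFFF..........  {a→[1]; b→[2, 3, 4, 5]; c→[0]}
  9. truncate(b, 2)  ⇒  FFFF............  {a→[1]; b→[2, 3]; c→[0]}

bitmap = FFFF............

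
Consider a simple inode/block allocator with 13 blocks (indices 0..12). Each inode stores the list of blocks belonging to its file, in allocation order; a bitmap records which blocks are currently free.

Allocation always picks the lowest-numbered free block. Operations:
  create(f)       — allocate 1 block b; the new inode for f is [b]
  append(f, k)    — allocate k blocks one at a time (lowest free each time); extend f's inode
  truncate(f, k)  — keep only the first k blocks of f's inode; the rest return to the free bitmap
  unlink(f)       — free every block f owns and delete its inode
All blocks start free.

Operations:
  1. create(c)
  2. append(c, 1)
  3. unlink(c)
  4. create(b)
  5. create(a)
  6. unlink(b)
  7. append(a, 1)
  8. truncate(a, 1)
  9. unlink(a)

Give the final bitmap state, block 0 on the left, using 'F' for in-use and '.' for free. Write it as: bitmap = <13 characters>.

bitmap = .............

after create(c) → c:[0]  free=[F............]
after append(c, 1) → c:[0, 1]  free=[FF...........]
after unlink(c) →   free=[.............]
after create(b) → b:[0]  free=[F............]
after create(a) → a:[1], b:[0]  free=[FF...........]
after unlink(b) → a:[1]  free=[.F...........]
after append(a, 1) → a:[1, 0]  free=[FF...........]
after truncate(a, 1) → a:[1]  free=[.F...........]
after unlink(a) →   free=[.............]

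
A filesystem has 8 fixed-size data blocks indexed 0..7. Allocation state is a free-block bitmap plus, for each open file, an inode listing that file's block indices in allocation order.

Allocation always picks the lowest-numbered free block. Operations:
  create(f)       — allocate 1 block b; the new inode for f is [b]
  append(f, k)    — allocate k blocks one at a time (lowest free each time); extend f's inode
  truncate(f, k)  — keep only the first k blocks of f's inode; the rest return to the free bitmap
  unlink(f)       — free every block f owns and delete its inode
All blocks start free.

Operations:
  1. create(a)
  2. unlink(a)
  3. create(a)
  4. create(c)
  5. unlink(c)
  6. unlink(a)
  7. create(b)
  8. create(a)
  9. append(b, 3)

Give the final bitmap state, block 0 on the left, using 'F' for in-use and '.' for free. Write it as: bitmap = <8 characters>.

bitmap = FFFFF...

create(a): bitmap=F....... | a=[0]
unlink(a): bitmap=........ | 
create(a): bitmap=F....... | a=[0]
create(c): bitmap=FF...... | a=[0] c=[1]
unlink(c): bitmap=F....... | a=[0]
unlink(a): bitmap=........ | 
create(b): bitmap=F....... | b=[0]
create(a): bitmap=FF...... | a=[1] b=[0]
append(b, 3): bitmap=FFFFF... | a=[1] b=[0, 2, 3, 4]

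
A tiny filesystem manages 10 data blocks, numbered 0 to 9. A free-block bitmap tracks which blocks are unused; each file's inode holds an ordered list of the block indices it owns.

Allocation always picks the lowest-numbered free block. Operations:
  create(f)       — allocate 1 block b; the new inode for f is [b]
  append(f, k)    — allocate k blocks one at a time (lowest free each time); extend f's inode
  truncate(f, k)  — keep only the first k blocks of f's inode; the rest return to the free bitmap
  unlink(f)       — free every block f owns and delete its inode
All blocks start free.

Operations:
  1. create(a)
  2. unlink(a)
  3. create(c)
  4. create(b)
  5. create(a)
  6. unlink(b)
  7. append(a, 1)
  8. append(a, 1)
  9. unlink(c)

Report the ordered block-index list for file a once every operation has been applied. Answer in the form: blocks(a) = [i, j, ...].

blocks(a) = [2, 1, 3]

create(a): bitmap=F......... | a=[0]
unlink(a): bitmap=.......... | 
create(c): bitmap=F......... | c=[0]
create(b): bitmap=FF........ | b=[1] c=[0]
create(a): bitmap=FFF....... | a=[2] b=[1] c=[0]
unlink(b): bitmap=F.F....... | a=[2] c=[0]
append(a, 1): bitmap=FFF....... | a=[2, 1] c=[0]
append(a, 1): bitmap=FFFF...... | a=[2, 1, 3] c=[0]
unlink(c): bitmap=.FFF...... | a=[2, 1, 3]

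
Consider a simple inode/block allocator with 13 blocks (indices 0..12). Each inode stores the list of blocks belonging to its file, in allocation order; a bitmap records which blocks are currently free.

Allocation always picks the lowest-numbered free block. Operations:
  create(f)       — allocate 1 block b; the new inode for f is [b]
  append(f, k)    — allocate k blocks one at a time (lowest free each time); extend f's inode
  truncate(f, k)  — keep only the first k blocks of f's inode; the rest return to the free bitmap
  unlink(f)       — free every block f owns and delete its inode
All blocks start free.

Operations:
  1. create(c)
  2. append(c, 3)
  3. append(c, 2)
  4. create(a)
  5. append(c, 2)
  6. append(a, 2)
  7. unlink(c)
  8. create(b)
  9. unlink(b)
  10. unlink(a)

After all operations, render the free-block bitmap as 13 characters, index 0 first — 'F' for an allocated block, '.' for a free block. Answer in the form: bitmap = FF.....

bitmap = .............

  1. create(c)  ⇒  F............  {c→[0]}
  2. append(c, 3)  ⇒  FFFF.........  {c→[0, 1, 2, 3]}
  3. append(c, 2)  ⇒  FFFFFF.......  {c→[0, 1, 2, 3, 4, 5]}
  4. create(a)  ⇒  FFFFFFF......  {a→[6]; c→[0, 1, 2, 3, 4, 5]}
  5. append(c, 2)  ⇒  FFFFFFFFF....  {a→[6]; c→[0, 1, 2, 3, 4, 5, 7, 8]}
  6. append(a, 2)  ⇒  FFFFFFFFFFF..  {a→[6, 9, 10]; c→[0, 1, 2, 3, 4, 5, 7, 8]}
  7. unlink(c)  ⇒  ......F..FF..  {a→[6, 9, 10]}
  8. create(b)  ⇒  F.....F..FF..  {a→[6, 9, 10]; b→[0]}
  9. unlink(b)  ⇒  ......F..FF..  {a→[6, 9, 10]}
  10. unlink(a)  ⇒  .............  {}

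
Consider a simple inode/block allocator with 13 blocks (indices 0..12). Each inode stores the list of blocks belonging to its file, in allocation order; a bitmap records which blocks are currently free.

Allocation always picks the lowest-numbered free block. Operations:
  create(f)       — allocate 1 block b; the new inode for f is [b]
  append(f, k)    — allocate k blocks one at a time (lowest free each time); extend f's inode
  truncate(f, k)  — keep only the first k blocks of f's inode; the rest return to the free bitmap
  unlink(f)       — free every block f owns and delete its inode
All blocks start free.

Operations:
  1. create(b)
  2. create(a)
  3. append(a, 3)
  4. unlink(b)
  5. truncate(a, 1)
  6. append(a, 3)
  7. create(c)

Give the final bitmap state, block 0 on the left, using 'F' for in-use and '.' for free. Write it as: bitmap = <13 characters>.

after create(b) → b:[0]  free=[F............]
after create(a) → a:[1], b:[0]  free=[FF...........]
after append(a, 3) → a:[1, 2, 3, 4], b:[0]  free=[FFFFF........]
after unlink(b) → a:[1, 2, 3, 4]  free=[.FFFF........]
after truncate(a, 1) → a:[1]  free=[.F...........]
after append(a, 3) → a:[1, 0, 2, 3]  free=[FFFF.........]
after create(c) → a:[1, 0, 2, 3], c:[4]  free=[FFFFF........]

bitmap = FFFFF........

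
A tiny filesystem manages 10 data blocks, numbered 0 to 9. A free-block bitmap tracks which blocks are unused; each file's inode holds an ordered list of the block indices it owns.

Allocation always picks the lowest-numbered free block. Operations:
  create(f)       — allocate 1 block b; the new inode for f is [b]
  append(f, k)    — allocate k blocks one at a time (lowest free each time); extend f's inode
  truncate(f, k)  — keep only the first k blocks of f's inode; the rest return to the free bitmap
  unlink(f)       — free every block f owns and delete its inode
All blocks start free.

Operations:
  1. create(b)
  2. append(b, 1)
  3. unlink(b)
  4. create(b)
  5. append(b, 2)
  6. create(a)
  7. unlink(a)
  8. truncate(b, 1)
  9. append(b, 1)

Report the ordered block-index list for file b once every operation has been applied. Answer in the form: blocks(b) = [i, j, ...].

blocks(b) = [0, 1]

after create(b) → b:[0]  free=[F.........]
after append(b, 1) → b:[0, 1]  free=[FF........]
after unlink(b) →   free=[..........]
after create(b) → b:[0]  free=[F.........]
after append(b, 2) → b:[0, 1, 2]  free=[FFF.......]
after create(a) → a:[3], b:[0, 1, 2]  free=[FFFF......]
after unlink(a) → b:[0, 1, 2]  free=[FFF.......]
after truncate(b, 1) → b:[0]  free=[F.........]
after append(b, 1) → b:[0, 1]  free=[FF........]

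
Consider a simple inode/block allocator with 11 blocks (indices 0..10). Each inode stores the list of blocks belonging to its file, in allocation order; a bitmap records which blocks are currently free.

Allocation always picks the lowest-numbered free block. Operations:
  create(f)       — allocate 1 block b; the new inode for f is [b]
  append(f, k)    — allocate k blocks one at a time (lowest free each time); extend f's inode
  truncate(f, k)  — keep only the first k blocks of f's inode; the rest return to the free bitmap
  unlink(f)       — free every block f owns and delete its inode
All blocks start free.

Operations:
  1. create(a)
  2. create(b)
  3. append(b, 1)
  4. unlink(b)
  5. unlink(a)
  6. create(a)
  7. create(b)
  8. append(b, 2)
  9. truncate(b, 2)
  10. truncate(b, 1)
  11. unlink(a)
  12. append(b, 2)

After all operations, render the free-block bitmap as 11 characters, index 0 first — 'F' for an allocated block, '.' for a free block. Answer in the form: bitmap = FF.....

bitmap = FFF........

  1. create(a)  ⇒  F..........  {a→[0]}
  2. create(b)  ⇒  FF.........  {a→[0]; b→[1]}
  3. append(b, 1)  ⇒  FFF........  {a→[0]; b→[1, 2]}
  4. unlink(b)  ⇒  F..........  {a→[0]}
  5. unlink(a)  ⇒  ...........  {}
  6. create(a)  ⇒  F..........  {a→[0]}
  7. create(b)  ⇒  FF.........  {a→[0]; b→[1]}
  8. append(b, 2)  ⇒  FFFF.......  {a→[0]; b→[1, 2, 3]}
  9. truncate(b, 2)  ⇒  FFF........  {a→[0]; b→[1, 2]}
  10. truncate(b, 1)  ⇒  FF.........  {a→[0]; b→[1]}
  11. unlink(a)  ⇒  .F.........  {b→[1]}
  12. append(b, 2)  ⇒  FFF........  {b→[1, 0, 2]}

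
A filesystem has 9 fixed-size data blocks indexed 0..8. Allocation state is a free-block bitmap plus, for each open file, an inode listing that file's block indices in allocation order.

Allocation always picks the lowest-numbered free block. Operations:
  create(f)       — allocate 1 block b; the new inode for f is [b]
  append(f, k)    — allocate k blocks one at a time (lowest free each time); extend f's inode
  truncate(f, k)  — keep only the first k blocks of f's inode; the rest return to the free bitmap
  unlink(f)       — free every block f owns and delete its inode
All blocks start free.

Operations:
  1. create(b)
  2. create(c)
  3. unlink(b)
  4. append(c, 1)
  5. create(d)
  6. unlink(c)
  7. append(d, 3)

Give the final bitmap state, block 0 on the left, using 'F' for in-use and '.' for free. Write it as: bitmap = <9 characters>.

create(b): bitmap=F........ | b=[0]
create(c): bitmap=FF....... | b=[0] c=[1]
unlink(b): bitmap=.F....... | c=[1]
append(c, 1): bitmap=FF....... | c=[1, 0]
create(d): bitmap=FFF...... | c=[1, 0] d=[2]
unlink(c): bitmap=..F...... | d=[2]
append(d, 3): bitmap=FFFF..... | d=[2, 0, 1, 3]

bitmap = FFFF.....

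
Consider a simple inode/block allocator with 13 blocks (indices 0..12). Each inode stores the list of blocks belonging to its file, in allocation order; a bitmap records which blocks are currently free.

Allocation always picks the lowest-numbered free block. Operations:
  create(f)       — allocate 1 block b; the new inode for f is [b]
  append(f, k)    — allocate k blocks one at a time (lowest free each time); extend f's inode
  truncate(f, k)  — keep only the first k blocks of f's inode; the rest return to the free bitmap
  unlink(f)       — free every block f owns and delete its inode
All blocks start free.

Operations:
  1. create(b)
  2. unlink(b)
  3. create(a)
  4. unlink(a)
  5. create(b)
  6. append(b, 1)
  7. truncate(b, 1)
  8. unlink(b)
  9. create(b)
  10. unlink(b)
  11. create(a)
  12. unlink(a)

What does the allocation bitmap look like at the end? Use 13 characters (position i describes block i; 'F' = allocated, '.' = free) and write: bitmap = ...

bitmap = .............

after create(b) → b:[0]  free=[F............]
after unlink(b) →   free=[.............]
after create(a) → a:[0]  free=[F............]
after unlink(a) →   free=[.............]
after create(b) → b:[0]  free=[F............]
after append(b, 1) → b:[0, 1]  free=[FF...........]
after truncate(b, 1) → b:[0]  free=[F............]
after unlink(b) →   free=[.............]
after create(b) → b:[0]  free=[F............]
after unlink(b) →   free=[.............]
after create(a) → a:[0]  free=[F............]
after unlink(a) →   free=[.............]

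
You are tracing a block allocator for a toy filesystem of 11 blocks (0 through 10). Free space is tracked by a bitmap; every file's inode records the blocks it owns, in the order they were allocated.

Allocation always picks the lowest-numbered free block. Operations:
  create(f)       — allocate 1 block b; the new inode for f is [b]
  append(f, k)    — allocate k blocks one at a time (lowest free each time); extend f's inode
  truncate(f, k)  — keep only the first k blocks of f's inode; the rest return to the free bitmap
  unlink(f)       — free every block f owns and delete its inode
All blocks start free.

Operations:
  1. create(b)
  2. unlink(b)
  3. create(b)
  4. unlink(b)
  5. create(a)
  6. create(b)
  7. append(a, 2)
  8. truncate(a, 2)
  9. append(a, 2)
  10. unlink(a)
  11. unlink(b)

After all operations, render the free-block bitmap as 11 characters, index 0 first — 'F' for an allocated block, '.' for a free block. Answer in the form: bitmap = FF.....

  1. create(b)  ⇒  F..........  {b→[0]}
  2. unlink(b)  ⇒  ...........  {}
  3. create(b)  ⇒  F..........  {b→[0]}
  4. unlink(b)  ⇒  ...........  {}
  5. create(a)  ⇒  F..........  {a→[0]}
  6. create(b)  ⇒  FF.........  {a→[0]; b→[1]}
  7. append(a, 2)  ⇒  FFFF.......  {a→[0, 2, 3]; b→[1]}
  8. truncate(a, 2)  ⇒  FFF........  {a→[0, 2]; b→[1]}
  9. append(a, 2)  ⇒  FFFFF......  {a→[0, 2, 3, 4]; b→[1]}
  10. unlink(a)  ⇒  .F.........  {b→[1]}
  11. unlink(b)  ⇒  ...........  {}

bitmap = ...........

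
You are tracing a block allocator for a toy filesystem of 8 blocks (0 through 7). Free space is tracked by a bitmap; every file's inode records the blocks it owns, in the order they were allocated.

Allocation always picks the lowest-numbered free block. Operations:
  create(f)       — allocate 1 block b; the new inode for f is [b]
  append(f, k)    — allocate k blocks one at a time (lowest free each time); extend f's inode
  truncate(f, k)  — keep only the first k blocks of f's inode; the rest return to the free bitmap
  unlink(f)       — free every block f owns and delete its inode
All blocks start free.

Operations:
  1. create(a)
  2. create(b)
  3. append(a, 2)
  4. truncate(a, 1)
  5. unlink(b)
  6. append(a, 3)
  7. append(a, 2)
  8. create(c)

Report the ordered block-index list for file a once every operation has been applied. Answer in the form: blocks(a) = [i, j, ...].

blocks(a) = [0, 1, 2, 3, 4, 5]

[1] create(a) — a=0 (map F.......)
[2] create(b) — a=0 b=1 (map FF......)
[3] append(a, 2) — a=0,2,3 b=1 (map FFFF....)
[4] truncate(a, 1) — a=0 b=1 (map FF......)
[5] unlink(b) — a=0 (map F.......)
[6] append(a, 3) — a=0,1,2,3 (map FFFF....)
[7] append(a, 2) — a=0,1,2,3,4,5 (map FFFFFF..)
[8] create(c) — a=0,1,2,3,4,5 c=6 (map FFFFFFF.)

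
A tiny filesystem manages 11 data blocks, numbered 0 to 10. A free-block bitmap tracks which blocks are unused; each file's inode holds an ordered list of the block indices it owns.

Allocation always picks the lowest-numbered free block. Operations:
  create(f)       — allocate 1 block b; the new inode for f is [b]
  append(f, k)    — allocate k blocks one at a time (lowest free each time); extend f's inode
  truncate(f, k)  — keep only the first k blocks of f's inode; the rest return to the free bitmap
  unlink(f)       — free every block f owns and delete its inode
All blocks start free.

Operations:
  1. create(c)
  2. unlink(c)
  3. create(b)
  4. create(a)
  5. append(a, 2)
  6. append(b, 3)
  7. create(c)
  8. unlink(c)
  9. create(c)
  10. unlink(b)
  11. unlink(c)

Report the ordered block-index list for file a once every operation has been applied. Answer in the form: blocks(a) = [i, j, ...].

create(c): bitmap=F.......... | c=[0]
unlink(c): bitmap=........... | 
create(b): bitmap=F.......... | b=[0]
create(a): bitmap=FF......... | a=[1] b=[0]
append(a, 2): bitmap=FFFF....... | a=[1, 2, 3] b=[0]
append(b, 3): bitmap=FFFFFFF.... | a=[1, 2, 3] b=[0, 4, 5, 6]
create(c): bitmap=FFFFFFFF... | a=[1, 2, 3] b=[0, 4, 5, 6] c=[7]
unlink(c): bitmap=FFFFFFF.... | a=[1, 2, 3] b=[0, 4, 5, 6]
create(c): bitmap=FFFFFFFF... | a=[1, 2, 3] b=[0, 4, 5, 6] c=[7]
unlink(b): bitmap=.FFF...F... | a=[1, 2, 3] c=[7]
unlink(c): bitmap=.FFF....... | a=[1, 2, 3]

blocks(a) = [1, 2, 3]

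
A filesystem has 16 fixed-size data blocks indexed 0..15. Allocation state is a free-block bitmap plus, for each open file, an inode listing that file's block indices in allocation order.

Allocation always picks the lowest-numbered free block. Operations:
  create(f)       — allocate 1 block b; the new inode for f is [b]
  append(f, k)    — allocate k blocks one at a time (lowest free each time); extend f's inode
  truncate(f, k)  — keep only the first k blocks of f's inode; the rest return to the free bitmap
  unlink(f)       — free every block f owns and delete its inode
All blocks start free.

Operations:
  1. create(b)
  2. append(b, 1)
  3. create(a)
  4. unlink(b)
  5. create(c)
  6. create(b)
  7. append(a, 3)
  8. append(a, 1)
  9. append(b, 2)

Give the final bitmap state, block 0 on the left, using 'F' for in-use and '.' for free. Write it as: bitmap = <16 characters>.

after create(b) → b:[0]  free=[F...............]
after append(b, 1) → b:[0, 1]  free=[FF..............]
after create(a) → a:[2], b:[0, 1]  free=[FFF.............]
after unlink(b) → a:[2]  free=[..F.............]
after create(c) → a:[2], c:[0]  free=[F.F.............]
after create(b) → a:[2], b:[1], c:[0]  free=[FFF.............]
after append(a, 3) → a:[2, 3, 4, 5], b:[1], c:[0]  free=[FFFFFF..........]
after append(a, 1) → a:[2, 3, 4, 5, 6], b:[1], c:[0]  free=[FFFFFFF.........]
after append(b, 2) → a:[2, 3, 4, 5, 6], b:[1, 7, 8], c:[0]  free=[FFFFFFFFF.......]

bitmap = FFFFFFFFF.......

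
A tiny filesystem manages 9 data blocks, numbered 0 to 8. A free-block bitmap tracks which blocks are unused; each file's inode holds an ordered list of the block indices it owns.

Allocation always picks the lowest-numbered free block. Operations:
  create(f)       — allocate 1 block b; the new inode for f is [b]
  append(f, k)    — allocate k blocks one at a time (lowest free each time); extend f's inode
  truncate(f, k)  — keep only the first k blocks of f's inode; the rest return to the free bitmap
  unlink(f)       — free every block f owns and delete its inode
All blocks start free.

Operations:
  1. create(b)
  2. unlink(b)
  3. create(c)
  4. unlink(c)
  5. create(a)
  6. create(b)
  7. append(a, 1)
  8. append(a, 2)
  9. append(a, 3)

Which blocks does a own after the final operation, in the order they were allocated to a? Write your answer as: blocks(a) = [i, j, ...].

after create(b) → b:[0]  free=[F........]
after unlink(b) →   free=[.........]
after create(c) → c:[0]  free=[F........]
after unlink(c) →   free=[.........]
after create(a) → a:[0]  free=[F........]
after create(b) → a:[0], b:[1]  free=[FF.......]
after append(a, 1) → a:[0, 2], b:[1]  free=[FFF......]
after append(a, 2) → a:[0, 2, 3, 4], b:[1]  free=[FFFFF....]
after append(a, 3) → a:[0, 2, 3, 4, 5, 6, 7], b:[1]  free=[FFFFFFFF.]

blocks(a) = [0, 2, 3, 4, 5, 6, 7]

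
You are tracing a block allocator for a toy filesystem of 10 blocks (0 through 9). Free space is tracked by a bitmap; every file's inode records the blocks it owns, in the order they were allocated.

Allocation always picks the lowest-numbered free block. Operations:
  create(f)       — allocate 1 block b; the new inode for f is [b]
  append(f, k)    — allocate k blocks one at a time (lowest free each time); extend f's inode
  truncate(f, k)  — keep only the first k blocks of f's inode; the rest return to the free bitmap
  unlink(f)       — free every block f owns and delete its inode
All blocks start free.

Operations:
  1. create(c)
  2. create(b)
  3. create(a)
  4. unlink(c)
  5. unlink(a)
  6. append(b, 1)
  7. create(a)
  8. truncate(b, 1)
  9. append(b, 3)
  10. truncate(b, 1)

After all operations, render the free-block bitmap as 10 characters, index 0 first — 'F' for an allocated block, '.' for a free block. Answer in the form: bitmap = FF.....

after create(c) → c:[0]  free=[F.........]
after create(b) → b:[1], c:[0]  free=[FF........]
after create(a) → a:[2], b:[1], c:[0]  free=[FFF.......]
after unlink(c) → a:[2], b:[1]  free=[.FF.......]
after unlink(a) → b:[1]  free=[.F........]
after append(b, 1) → b:[1, 0]  free=[FF........]
after create(a) → a:[2], b:[1, 0]  free=[FFF.......]
after truncate(b, 1) → a:[2], b:[1]  free=[.FF.......]
after append(b, 3) → a:[2], b:[1, 0, 3, 4]  free=[FFFFF.....]
after truncate(b, 1) → a:[2], b:[1]  free=[.FF.......]

bitmap = .FF.......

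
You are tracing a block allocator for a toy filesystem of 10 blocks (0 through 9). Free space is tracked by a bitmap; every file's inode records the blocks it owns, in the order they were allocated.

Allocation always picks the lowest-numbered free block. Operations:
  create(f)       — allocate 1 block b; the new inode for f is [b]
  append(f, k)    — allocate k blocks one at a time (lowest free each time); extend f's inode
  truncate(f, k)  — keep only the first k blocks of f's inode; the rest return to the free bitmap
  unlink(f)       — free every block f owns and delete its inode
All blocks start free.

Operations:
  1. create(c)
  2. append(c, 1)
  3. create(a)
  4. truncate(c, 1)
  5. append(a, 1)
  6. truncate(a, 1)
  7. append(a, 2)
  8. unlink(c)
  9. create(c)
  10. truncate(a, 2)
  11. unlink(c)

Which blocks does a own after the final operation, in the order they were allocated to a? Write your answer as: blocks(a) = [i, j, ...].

blocks(a) = [2, 1]

[1] create(c) — c=0 (map F.........)
[2] append(c, 1) — c=0,1 (map FF........)
[3] create(a) — a=2 c=0,1 (map FFF.......)
[4] truncate(c, 1) — a=2 c=0 (map F.F.......)
[5] append(a, 1) — a=2,1 c=0 (map FFF.......)
[6] truncate(a, 1) — a=2 c=0 (map F.F.......)
[7] append(a, 2) — a=2,1,3 c=0 (map FFFF......)
[8] unlink(c) — a=2,1,3 (map .FFF......)
[9] create(c) — a=2,1,3 c=0 (map FFFF......)
[10] truncate(a, 2) — a=2,1 c=0 (map FFF.......)
[11] unlink(c) — a=2,1 (map .FF.......)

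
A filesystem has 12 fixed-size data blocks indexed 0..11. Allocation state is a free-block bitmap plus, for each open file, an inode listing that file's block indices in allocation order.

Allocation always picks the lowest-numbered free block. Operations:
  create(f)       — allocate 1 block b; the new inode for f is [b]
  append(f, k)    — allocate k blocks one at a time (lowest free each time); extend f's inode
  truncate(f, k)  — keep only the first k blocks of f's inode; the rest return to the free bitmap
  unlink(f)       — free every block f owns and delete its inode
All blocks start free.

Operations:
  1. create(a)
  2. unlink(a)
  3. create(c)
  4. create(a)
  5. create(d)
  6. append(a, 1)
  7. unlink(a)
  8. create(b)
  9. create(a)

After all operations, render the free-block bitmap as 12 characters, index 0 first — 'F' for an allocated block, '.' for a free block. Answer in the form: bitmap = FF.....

bitmap = FFFF........

[1] create(a) — a=0 (map F...........)
[2] unlink(a) —  (map ............)
[3] create(c) — c=0 (map F...........)
[4] create(a) — a=1 c=0 (map FF..........)
[5] create(d) — a=1 c=0 d=2 (map FFF.........)
[6] append(a, 1) — a=1,3 c=0 d=2 (map FFFF........)
[7] unlink(a) — c=0 d=2 (map F.F.........)
[8] create(b) — b=1 c=0 d=2 (map FFF.........)
[9] create(a) — a=3 b=1 c=0 d=2 (map FFFF........)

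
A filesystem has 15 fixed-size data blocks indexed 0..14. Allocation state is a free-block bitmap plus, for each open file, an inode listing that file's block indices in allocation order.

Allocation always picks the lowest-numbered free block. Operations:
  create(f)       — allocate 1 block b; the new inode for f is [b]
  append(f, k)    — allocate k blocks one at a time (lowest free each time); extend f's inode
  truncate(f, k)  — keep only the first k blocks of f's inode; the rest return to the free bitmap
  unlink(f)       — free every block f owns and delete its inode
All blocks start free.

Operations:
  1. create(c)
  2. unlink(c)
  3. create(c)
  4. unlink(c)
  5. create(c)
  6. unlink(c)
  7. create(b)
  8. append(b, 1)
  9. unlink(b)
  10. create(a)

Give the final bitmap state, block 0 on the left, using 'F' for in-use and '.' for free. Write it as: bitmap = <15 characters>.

[1] create(c) — c=0 (map F..............)
[2] unlink(c) —  (map ...............)
[3] create(c) — c=0 (map F..............)
[4] unlink(c) —  (map ...............)
[5] create(c) — c=0 (map F..............)
[6] unlink(c) —  (map ...............)
[7] create(b) — b=0 (map F..............)
[8] append(b, 1) — b=0,1 (map FF.............)
[9] unlink(b) —  (map ...............)
[10] create(a) — a=0 (map F..............)

bitmap = F..............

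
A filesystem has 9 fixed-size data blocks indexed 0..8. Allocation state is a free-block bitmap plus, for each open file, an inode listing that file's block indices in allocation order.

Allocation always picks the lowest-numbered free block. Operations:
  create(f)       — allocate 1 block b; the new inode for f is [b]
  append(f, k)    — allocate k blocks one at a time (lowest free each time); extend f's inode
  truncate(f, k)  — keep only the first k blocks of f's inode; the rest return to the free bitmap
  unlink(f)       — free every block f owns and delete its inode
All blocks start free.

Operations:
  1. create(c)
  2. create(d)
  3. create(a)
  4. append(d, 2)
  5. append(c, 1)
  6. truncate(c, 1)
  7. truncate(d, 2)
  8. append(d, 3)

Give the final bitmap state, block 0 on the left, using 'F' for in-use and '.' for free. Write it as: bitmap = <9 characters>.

create(c): bitmap=F........ | c=[0]
create(d): bitmap=FF....... | c=[0] d=[1]
create(a): bitmap=FFF...... | a=[2] c=[0] d=[1]
append(d, 2): bitmap=FFFFF.... | a=[2] c=[0] d=[1, 3, 4]
append(c, 1): bitmap=FFFFFF... | a=[2] c=[0, 5] d=[1, 3, 4]
truncate(c, 1): bitmap=FFFFF.... | a=[2] c=[0] d=[1, 3, 4]
truncate(d, 2): bitmap=FFFF..... | a=[2] c=[0] d=[1, 3]
append(d, 3): bitmap=FFFFFFF.. | a=[2] c=[0] d=[1, 3, 4, 5, 6]

bitmap = FFFFFFF..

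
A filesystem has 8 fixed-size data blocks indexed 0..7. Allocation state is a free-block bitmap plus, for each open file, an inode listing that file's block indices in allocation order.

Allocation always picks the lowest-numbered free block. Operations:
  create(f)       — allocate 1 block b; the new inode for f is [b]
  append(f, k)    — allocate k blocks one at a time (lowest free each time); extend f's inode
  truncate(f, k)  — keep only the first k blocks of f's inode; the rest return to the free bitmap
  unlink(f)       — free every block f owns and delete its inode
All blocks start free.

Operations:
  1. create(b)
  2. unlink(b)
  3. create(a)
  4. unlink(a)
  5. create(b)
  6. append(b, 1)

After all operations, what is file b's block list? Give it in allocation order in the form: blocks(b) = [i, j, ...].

after create(b) → b:[0]  free=[F.......]
after unlink(b) →   free=[........]
after create(a) → a:[0]  free=[F.......]
after unlink(a) →   free=[........]
after create(b) → b:[0]  free=[F.......]
after append(b, 1) → b:[0, 1]  free=[FF......]

blocks(b) = [0, 1]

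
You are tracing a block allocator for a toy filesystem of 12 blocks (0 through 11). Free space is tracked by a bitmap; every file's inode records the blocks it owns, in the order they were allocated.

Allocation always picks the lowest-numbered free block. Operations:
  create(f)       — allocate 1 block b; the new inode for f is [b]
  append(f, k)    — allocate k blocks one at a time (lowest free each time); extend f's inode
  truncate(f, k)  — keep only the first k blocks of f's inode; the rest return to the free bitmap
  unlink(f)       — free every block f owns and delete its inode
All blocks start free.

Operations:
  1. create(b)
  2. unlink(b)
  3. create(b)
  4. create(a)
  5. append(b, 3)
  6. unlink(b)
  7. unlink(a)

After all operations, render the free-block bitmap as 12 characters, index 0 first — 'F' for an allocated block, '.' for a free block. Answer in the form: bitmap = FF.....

  1. create(b)  ⇒  F...........  {b→[0]}
  2. unlink(b)  ⇒  ............  {}
  3. create(b)  ⇒  F...........  {b→[0]}
  4. create(a)  ⇒  FF..........  {a→[1]; b→[0]}
  5. append(b, 3)  ⇒  FFFFF.......  {a→[1]; b→[0, 2, 3, 4]}
  6. unlink(b)  ⇒  .F..........  {a→[1]}
  7. unlink(a)  ⇒  ............  {}

bitmap = ............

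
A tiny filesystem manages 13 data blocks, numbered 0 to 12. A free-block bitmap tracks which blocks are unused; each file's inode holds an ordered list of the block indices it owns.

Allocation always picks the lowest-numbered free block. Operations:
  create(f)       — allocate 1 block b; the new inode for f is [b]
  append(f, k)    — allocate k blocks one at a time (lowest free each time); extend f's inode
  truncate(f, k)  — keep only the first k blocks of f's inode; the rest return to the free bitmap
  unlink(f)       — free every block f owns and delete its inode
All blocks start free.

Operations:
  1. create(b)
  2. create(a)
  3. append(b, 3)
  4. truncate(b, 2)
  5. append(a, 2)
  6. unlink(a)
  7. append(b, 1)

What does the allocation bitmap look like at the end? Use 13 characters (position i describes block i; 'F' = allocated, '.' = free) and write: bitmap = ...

create(b): bitmap=F............ | b=[0]
create(a): bitmap=FF........... | a=[1] b=[0]
append(b, 3): bitmap=FFFFF........ | a=[1] b=[0, 2, 3, 4]
truncate(b, 2): bitmap=FFF.......... | a=[1] b=[0, 2]
append(a, 2): bitmap=FFFFF........ | a=[1, 3, 4] b=[0, 2]
unlink(a): bitmap=F.F.......... | b=[0, 2]
append(b, 1): bitmap=FFF.......... | b=[0, 2, 1]

bitmap = FFF..........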